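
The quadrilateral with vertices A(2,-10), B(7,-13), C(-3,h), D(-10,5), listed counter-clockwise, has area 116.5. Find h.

9

The doubled signed area Σ (x_i y_{i+1} − x_{i+1} y_i) is linear in h.
With h=0 it equals 80; the coefficient of h is 17 (from the two edges through C).
So 17·h + 80 = 2·116.5 = 233 ⇒ h = 9.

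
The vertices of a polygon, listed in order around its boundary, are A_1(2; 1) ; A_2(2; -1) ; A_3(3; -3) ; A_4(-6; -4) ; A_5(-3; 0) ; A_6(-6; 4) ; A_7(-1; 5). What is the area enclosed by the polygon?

49

Cross-terms: -4, -3, -30, -12, -12, -26, -11  ⇒  Σ = -98
Area = |Σ|/2 = 49.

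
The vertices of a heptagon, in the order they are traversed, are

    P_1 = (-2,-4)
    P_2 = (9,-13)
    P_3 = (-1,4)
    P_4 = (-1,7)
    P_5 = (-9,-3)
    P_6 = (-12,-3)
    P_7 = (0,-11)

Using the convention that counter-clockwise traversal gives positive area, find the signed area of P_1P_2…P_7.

P_1→P_2: (-2)(-13) − (9)(-4) = 62
P_2→P_3: (9)(4) − (-1)(-13) = 23
P_3→P_4: (-1)(7) − (-1)(4) = -3
P_4→P_5: (-1)(-3) − (-9)(7) = 66
P_5→P_6: (-9)(-3) − (-12)(-3) = -9
P_6→P_7: (-12)(-11) − (0)(-3) = 132
P_7→P_1: (0)(-4) − (-2)(-11) = -22
Σ = 249
Signed area = Σ/2 = 124.5 (positive ⇒ counter-clockwise traversal).

124.5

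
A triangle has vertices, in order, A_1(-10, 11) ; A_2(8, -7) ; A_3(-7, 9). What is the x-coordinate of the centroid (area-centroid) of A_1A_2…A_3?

-3

Apply the surveyor's formula. First the cross-terms c_i = x_i·y_{i+1} − x_{i+1}·y_i:
  -18, 23, 13  ⇒  2A = 18, A = 9.
Then Σ (x_i + x_{i+1})·c_i = -162, so x̄ = -162 / (6·9) = -3.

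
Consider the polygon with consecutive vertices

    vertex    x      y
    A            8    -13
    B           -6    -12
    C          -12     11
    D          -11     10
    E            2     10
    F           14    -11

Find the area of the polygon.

384.5

Σ = (-174) + (-210) + (1) + (-130) + (-162) + (-94) = -769
Area = |Σ|/2 = 384.5.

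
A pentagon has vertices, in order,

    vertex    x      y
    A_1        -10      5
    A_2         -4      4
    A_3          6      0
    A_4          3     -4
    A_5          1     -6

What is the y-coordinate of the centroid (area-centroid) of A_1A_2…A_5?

Apply the surveyor's formula. First the cross-terms c_i = x_i·y_{i+1} − x_{i+1}·y_i:
  -20, -24, -24, -14, -55  ⇒  2A = -137, A = -68.5.
Then Σ (y_i + y_{i+1})·c_i = 15, so ȳ = 15 / (6·(-68.5)) = -5/137.

-5/137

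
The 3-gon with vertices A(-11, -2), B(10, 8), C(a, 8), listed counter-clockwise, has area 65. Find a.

Write out the shoelace sum; only the two edges meeting at C involve a:
2·Area = [(10·8 − a·8) + (a·(-2) − (-11)·8)] + -68
       = -10·a + 100 = 130
⇒ a = -3.

-3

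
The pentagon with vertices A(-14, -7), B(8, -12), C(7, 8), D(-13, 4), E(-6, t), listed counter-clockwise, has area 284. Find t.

The doubled signed area Σ (x_i y_{i+1} − x_{i+1} y_i) is linear in t.
With t=0 it equals 570; the coefficient of t is 1 (from the two edges through E).
So 1·t + 570 = 2·284 = 568 ⇒ t = -2.

-2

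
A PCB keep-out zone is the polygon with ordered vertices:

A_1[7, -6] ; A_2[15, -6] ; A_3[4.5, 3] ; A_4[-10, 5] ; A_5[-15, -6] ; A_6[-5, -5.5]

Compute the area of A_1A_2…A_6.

214.25

Σ = (48) + (72) + (52.5) + (135) + (52.5) + (68.5) = 428.5
Area = |Σ|/2 = 214.25.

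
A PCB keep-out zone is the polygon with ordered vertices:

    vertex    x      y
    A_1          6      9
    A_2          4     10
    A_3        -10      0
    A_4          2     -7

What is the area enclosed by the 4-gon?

127

Apply the shoelace (surveyor's) formula: 2A = Σ (x_i·y_{i+1} − x_{i+1}·y_i), indices taken mod 4.
Σ = (24) + (100) + (70) + (60) = 254
Area = |Σ|/2 = 127.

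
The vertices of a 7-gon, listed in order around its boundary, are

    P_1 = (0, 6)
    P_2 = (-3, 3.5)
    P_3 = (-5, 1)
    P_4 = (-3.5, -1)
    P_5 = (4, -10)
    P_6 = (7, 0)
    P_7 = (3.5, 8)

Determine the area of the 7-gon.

Cross-terms: 18, 14.5, 8.5, 39, 70, 56, 21  ⇒  Σ = 227
Area = |Σ|/2 = 113.5.

113.5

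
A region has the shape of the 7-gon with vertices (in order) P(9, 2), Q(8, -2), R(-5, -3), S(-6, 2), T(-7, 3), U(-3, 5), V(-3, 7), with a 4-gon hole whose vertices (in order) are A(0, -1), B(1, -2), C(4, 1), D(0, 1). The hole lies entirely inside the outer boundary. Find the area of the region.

Outer boundary:
Apply the surveyor's formula: 2A = Σ (x_i·y_{i+1} − x_{i+1}·y_i), indices taken mod 7.
Σ = (-34) + (-34) + (-28) + (-4) + (-26) + (-6) + (-69) = -201
Area = |Σ|/2 = 100.5.
Hole:
Apply the surveyor's formula: 2A = Σ (x_i·y_{i+1} − x_{i+1}·y_i), indices taken mod 4.
Σ = (1) + (9) + (4) + (0) = 14
Area = |Σ|/2 = 7.
Net area = 100.5 − 7 = 93.5.

93.5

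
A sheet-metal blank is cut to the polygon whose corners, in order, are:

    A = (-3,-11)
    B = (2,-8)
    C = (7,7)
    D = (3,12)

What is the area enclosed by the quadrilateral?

Apply the shoelace formula: 2A = Σ (x_i·y_{i+1} − x_{i+1}·y_i), indices taken mod 4.
Cross-terms: 46, 70, 63, 3  ⇒  Σ = 182
Area = |Σ|/2 = 91.

91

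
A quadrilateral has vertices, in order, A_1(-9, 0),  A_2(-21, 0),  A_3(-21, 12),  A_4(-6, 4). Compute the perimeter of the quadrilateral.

46

|A_1A_2| = √((-12)² + (0)²) = √144 = 12
|A_2A_3| = √((0)² + (12)²) = √144 = 12
|A_3A_4| = √((15)² + (-8)²) = √289 = 17
|A_4A_1| = √((-3)² + (-4)²) = √25 = 5
Perimeter = 12 + 12 + 17 + 5 = 46.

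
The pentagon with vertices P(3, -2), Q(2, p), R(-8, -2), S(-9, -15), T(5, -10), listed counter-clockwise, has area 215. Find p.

13

The doubled signed area Σ (x_i y_{i+1} − x_{i+1} y_i) is linear in p.
With p=0 it equals 287; the coefficient of p is 11 (from the two edges through Q).
So 11·p + 287 = 2·215 = 430 ⇒ p = 13.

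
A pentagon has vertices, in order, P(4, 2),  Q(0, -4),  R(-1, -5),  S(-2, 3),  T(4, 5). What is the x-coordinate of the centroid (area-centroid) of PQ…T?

Apply the shoelace (surveyor's) formula. First the cross-terms c_i = x_i·y_{i+1} − x_{i+1}·y_i:
  -16, -4, -13, -22, -12  ⇒  2A = -67, A = -33.5.
Then Σ (x_i + x_{i+1})·c_i = -161, so x̄ = -161 / (6·(-33.5)) = 161/201.

161/201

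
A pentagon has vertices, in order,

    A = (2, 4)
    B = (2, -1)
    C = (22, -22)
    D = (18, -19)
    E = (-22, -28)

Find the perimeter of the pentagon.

120

|AB| = √((0)² + (-5)²) = √25 = 5
|BC| = √((20)² + (-21)²) = √841 = 29
|CD| = √((-4)² + (3)²) = √25 = 5
|DE| = √((-40)² + (-9)²) = √1681 = 41
|EA| = √((24)² + (32)²) = √1600 = 40
Perimeter = 5 + 29 + 5 + 41 + 40 = 120.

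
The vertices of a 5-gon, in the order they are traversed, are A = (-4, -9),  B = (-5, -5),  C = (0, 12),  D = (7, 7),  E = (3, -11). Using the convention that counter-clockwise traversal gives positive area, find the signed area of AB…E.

-169

Apply Gauss's area formula: 2A = Σ (x_i·y_{i+1} − x_{i+1}·y_i), indices taken mod 5.
Cross-terms: -25, -60, -84, -98, -71  ⇒  Σ = -338
Signed area = Σ/2 = -169 (negative ⇒ clockwise traversal).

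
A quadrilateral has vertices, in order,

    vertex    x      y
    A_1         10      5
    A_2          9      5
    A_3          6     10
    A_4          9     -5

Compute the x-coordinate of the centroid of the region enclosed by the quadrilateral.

Apply Gauss's area formula. First the cross-terms c_i = x_i·y_{i+1} − x_{i+1}·y_i:
  5, 60, -120, 95  ⇒  2A = 40, A = 20.
Then Σ (x_i + x_{i+1})·c_i = 1000, so x̄ = 1000 / (6·20) = 25/3.

25/3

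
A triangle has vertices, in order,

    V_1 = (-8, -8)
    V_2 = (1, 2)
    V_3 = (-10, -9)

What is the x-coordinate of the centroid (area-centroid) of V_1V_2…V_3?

-17/3

Apply the surveyor's formula. First the cross-terms c_i = x_i·y_{i+1} − x_{i+1}·y_i:
  -8, 11, 8  ⇒  2A = 11, A = 5.5.
Then Σ (x_i + x_{i+1})·c_i = -187, so x̄ = -187 / (6·5.5) = -17/3.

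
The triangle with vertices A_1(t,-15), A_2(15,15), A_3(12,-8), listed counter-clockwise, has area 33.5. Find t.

The doubled signed area Σ (x_i y_{i+1} − x_{i+1} y_i) is linear in t.
With t=0 it equals -255; the coefficient of t is 23 (from the two edges through A_1).
So 23·t + -255 = 2·33.5 = 67 ⇒ t = 14.

14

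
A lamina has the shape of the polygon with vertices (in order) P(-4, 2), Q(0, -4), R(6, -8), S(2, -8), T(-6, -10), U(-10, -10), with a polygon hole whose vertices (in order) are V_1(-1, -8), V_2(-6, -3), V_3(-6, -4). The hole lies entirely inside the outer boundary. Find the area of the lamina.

Outer boundary:
Apply the shoelace (surveyor's) formula: 2A = Σ (x_i·y_{i+1} − x_{i+1}·y_i), indices taken mod 6.
Cross-terms: 16, 24, -32, -68, -40, -60  ⇒  Σ = -160
Area = |Σ|/2 = 80.
Hole:
V_1→V_2: (-1)(-3) − (-6)(-8) = -45
V_2→V_3: (-6)(-4) − (-6)(-3) = 6
V_3→V_1: (-6)(-8) − (-1)(-4) = 44
Σ = 5
Area = |Σ|/2 = 2.5.
Net area = 80 − 2.5 = 77.5.

77.5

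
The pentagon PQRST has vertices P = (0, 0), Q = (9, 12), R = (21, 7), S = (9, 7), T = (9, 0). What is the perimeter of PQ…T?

56

|PQ| = √((9)² + (12)²) = √225 = 15
|QR| = √((12)² + (-5)²) = √169 = 13
|RS| = √((-12)² + (0)²) = √144 = 12
|ST| = √((0)² + (-7)²) = √49 = 7
|TP| = √((-9)² + (0)²) = √81 = 9
Perimeter = 15 + 13 + 12 + 7 + 9 = 56.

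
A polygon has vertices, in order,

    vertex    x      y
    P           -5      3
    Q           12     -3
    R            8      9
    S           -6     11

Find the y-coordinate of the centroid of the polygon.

Apply Gauss's area formula. First the cross-terms c_i = x_i·y_{i+1} − x_{i+1}·y_i:
  -21, 132, 142, 37  ⇒  2A = 290, A = 145.
Then Σ (y_i + y_{i+1})·c_i = 4150, so ȳ = 4150 / (6·145) = 415/87.

415/87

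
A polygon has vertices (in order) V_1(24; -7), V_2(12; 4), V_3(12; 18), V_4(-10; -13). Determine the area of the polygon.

377

Apply the surveyor's formula: 2A = Σ (x_i·y_{i+1} − x_{i+1}·y_i), indices taken mod 4.
Σ = (180) + (168) + (24) + (382) = 754
Area = |Σ|/2 = 377.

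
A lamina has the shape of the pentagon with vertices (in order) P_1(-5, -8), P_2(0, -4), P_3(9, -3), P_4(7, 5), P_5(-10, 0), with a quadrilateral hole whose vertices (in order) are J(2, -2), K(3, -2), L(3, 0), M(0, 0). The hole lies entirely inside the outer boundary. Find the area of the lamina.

Outer boundary:
Apply Gauss's area formula: 2A = Σ (x_i·y_{i+1} − x_{i+1}·y_i), indices taken mod 5.
Σ = (20) + (36) + (66) + (50) + (80) = 252
Area = |Σ|/2 = 126.
Hole:
Apply the shoelace formula: 2A = Σ (x_i·y_{i+1} − x_{i+1}·y_i), indices taken mod 4.
J→K: (2)(-2) − (3)(-2) = 2
K→L: (3)(0) − (3)(-2) = 6
L→M: (3)(0) − (0)(0) = 0
M→J: (0)(-2) − (2)(0) = 0
Σ = 8
Area = |Σ|/2 = 4.
Net area = 126 − 4 = 122.

122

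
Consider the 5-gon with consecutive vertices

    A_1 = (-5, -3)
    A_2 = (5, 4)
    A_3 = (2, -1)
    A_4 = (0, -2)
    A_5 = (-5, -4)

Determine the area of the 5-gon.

18.5

Σ = (-5) + (-13) + (-4) + (-10) + (-5) = -37
Area = |Σ|/2 = 18.5.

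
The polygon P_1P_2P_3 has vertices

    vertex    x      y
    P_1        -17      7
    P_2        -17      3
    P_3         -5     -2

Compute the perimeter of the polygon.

32

|P_1P_2| = √((0)² + (-4)²) = √16 = 4
|P_2P_3| = √((12)² + (-5)²) = √169 = 13
|P_3P_1| = √((-12)² + (9)²) = √225 = 15
Perimeter = 4 + 13 + 15 = 32.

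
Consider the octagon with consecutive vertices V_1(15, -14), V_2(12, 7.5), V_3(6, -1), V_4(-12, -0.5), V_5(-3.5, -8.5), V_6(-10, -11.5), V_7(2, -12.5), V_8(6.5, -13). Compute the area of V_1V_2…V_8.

285.625

Σ = (280.5) + (-57) + (-15) + (100.25) + (-44.75) + (148) + (55.25) + (104) = 571.25
Area = |Σ|/2 = 285.625.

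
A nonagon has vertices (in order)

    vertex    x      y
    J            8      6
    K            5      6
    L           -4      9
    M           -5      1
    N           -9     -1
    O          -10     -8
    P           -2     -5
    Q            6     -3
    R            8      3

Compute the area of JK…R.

170

Σ = (18) + (69) + (41) + (14) + (62) + (34) + (36) + (42) + (24) = 340
Area = |Σ|/2 = 170.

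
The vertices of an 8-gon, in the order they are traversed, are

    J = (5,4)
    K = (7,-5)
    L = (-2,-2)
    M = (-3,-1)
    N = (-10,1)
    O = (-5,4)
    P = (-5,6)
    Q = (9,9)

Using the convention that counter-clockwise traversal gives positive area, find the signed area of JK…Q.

Apply the shoelace (surveyor's) formula: 2A = Σ (x_i·y_{i+1} − x_{i+1}·y_i), indices taken mod 8.
J→K: (5)(-5) − (7)(4) = -53
K→L: (7)(-2) − (-2)(-5) = -24
L→M: (-2)(-1) − (-3)(-2) = -4
M→N: (-3)(1) − (-10)(-1) = -13
N→O: (-10)(4) − (-5)(1) = -35
O→P: (-5)(6) − (-5)(4) = -10
P→Q: (-5)(9) − (9)(6) = -99
Q→J: (9)(4) − (5)(9) = -9
Σ = -247
Signed area = Σ/2 = -123.5 (negative ⇒ clockwise traversal).

-123.5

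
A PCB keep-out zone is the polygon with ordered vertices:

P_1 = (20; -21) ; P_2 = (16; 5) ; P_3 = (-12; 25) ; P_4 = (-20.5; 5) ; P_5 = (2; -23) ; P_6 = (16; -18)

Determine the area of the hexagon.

P_1→P_2: (20)(5) − (16)(-21) = 436
P_2→P_3: (16)(25) − (-12)(5) = 460
P_3→P_4: (-12)(5) − (-20.5)(25) = 452.5
P_4→P_5: (-20.5)(-23) − (2)(5) = 461.5
P_5→P_6: (2)(-18) − (16)(-23) = 332
P_6→P_1: (16)(-21) − (20)(-18) = 24
Σ = 2166
Area = |Σ|/2 = 1083.

1083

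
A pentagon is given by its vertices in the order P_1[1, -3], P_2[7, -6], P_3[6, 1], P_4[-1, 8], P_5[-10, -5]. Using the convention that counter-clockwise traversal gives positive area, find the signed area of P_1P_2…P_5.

113.5

Apply the surveyor's formula: 2A = Σ (x_i·y_{i+1} − x_{i+1}·y_i), indices taken mod 5.
Cross-terms: 15, 43, 49, 85, 35  ⇒  Σ = 227
Signed area = Σ/2 = 113.5 (positive ⇒ counter-clockwise traversal).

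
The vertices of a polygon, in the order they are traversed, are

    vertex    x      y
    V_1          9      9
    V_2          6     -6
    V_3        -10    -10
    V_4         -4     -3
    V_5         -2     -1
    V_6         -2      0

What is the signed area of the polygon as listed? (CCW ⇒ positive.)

-130

Σ = (-108) + (-120) + (-10) + (-2) + (-2) + (-18) = -260
Signed area = Σ/2 = -130 (negative ⇒ clockwise traversal).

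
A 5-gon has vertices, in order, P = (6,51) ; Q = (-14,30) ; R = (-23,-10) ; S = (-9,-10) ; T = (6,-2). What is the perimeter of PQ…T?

|PQ| = √((-20)² + (-21)²) = √841 = 29
|QR| = √((-9)² + (-40)²) = √1681 = 41
|RS| = √((14)² + (0)²) = √196 = 14
|ST| = √((15)² + (8)²) = √289 = 17
|TP| = √((0)² + (53)²) = √2809 = 53
Perimeter = 29 + 41 + 14 + 17 + 53 = 154.

154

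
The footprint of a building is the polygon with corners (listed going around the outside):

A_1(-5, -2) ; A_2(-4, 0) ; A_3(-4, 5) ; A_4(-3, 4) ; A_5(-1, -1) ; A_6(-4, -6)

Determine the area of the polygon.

21

Σ = (-8) + (-20) + (-1) + (7) + (2) + (-22) = -42
Area = |Σ|/2 = 21.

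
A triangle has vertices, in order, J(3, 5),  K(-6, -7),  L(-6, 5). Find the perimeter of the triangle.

|JK| = √((-9)² + (-12)²) = √225 = 15
|KL| = √((0)² + (12)²) = √144 = 12
|LJ| = √((9)² + (0)²) = √81 = 9
Perimeter = 15 + 12 + 9 = 36.

36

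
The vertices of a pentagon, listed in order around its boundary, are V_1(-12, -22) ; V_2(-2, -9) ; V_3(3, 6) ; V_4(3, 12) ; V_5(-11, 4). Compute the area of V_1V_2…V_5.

265.5

Apply the shoelace formula: 2A = Σ (x_i·y_{i+1} − x_{i+1}·y_i), indices taken mod 5.
V_1→V_2: (-12)(-9) − (-2)(-22) = 64
V_2→V_3: (-2)(6) − (3)(-9) = 15
V_3→V_4: (3)(12) − (3)(6) = 18
V_4→V_5: (3)(4) − (-11)(12) = 144
V_5→V_1: (-11)(-22) − (-12)(4) = 290
Σ = 531
Area = |Σ|/2 = 265.5.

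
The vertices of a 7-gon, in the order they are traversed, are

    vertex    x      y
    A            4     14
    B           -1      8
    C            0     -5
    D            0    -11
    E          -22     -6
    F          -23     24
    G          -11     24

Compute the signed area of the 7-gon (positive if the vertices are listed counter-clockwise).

Cross-terms: 46, 5, 0, -242, -666, -288, -250  ⇒  Σ = -1395
Signed area = Σ/2 = -697.5 (negative ⇒ clockwise traversal).

-697.5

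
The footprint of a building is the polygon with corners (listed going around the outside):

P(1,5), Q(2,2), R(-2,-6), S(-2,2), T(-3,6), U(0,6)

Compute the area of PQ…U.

31

P→Q: (1)(2) − (2)(5) = -8
Q→R: (2)(-6) − (-2)(2) = -8
R→S: (-2)(2) − (-2)(-6) = -16
S→T: (-2)(6) − (-3)(2) = -6
T→U: (-3)(6) − (0)(6) = -18
U→P: (0)(5) − (1)(6) = -6
Σ = -62
Area = |Σ|/2 = 31.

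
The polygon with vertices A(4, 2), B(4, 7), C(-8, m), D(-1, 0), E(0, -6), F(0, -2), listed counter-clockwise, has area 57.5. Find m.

5

Write out the shoelace sum; only the two edges meeting at C involve m:
2·Area = [(4·m − (-8)·7) + ((-8)·0 − (-1)·m)] + 34
       = 5·m + 90 = 115
⇒ m = 5.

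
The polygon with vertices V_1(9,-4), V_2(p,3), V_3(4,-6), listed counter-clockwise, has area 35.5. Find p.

-9

The doubled signed area Σ (x_i y_{i+1} − x_{i+1} y_i) is linear in p.
With p=0 it equals 53; the coefficient of p is -2 (from the two edges through V_2).
So -2·p + 53 = 2·35.5 = 71 ⇒ p = -9.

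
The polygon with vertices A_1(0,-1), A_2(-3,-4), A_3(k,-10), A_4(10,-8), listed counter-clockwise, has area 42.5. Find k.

8

The doubled signed area Σ (x_i y_{i+1} − x_{i+1} y_i) is linear in k.
With k=0 it equals 117; the coefficient of k is -4 (from the two edges through A_3).
So -4·k + 117 = 2·42.5 = 85 ⇒ k = 8.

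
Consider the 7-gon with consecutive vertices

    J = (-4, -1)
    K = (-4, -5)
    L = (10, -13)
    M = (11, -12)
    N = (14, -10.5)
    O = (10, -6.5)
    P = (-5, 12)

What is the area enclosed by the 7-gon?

Apply Gauss's area formula: 2A = Σ (x_i·y_{i+1} − x_{i+1}·y_i), indices taken mod 7.
J→K: (-4)(-5) − (-4)(-1) = 16
K→L: (-4)(-13) − (10)(-5) = 102
L→M: (10)(-12) − (11)(-13) = 23
M→N: (11)(-10.5) − (14)(-12) = 52.5
N→O: (14)(-6.5) − (10)(-10.5) = 14
O→P: (10)(12) − (-5)(-6.5) = 87.5
P→J: (-5)(-1) − (-4)(12) = 53
Σ = 348
Area = |Σ|/2 = 174.

174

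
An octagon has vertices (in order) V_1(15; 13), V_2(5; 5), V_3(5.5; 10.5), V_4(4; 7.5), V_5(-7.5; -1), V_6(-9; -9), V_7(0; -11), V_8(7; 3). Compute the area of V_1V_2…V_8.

Apply the shoelace formula: 2A = Σ (x_i·y_{i+1} − x_{i+1}·y_i), indices taken mod 8.
V_1→V_2: (15)(5) − (5)(13) = 10
V_2→V_3: (5)(10.5) − (5.5)(5) = 25
V_3→V_4: (5.5)(7.5) − (4)(10.5) = -0.75
V_4→V_5: (4)(-1) − (-7.5)(7.5) = 52.25
V_5→V_6: (-7.5)(-9) − (-9)(-1) = 58.5
V_6→V_7: (-9)(-11) − (0)(-9) = 99
V_7→V_8: (0)(3) − (7)(-11) = 77
V_8→V_1: (7)(13) − (15)(3) = 46
Σ = 367
Area = |Σ|/2 = 183.5.

183.5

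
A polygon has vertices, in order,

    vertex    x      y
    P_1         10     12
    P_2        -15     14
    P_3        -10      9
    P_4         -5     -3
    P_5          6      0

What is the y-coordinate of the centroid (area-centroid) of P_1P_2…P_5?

277/42

Apply the surveyor's formula. First the cross-terms c_i = x_i·y_{i+1} − x_{i+1}·y_i:
  320, 5, 75, 18, 72  ⇒  2A = 490, A = 245.
Then Σ (y_i + y_{i+1})·c_i = 9695, so ȳ = 9695 / (6·245) = 277/42.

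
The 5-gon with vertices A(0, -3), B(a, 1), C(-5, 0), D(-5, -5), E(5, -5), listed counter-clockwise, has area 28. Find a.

-3

The doubled signed area Σ (x_i y_{i+1} − x_{i+1} y_i) is linear in a.
With a=0 it equals 65; the coefficient of a is 3 (from the two edges through B).
So 3·a + 65 = 2·28 = 56 ⇒ a = -3.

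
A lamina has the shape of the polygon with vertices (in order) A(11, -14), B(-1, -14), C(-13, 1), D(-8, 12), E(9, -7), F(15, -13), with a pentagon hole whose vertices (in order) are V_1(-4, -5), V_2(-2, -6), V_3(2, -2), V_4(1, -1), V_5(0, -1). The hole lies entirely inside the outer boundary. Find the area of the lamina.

Outer boundary:
Σ = (-168) + (-183) + (-148) + (-52) + (-12) + (-67) = -630
Area = |Σ|/2 = 315.
Hole:
Apply the shoelace (surveyor's) formula: 2A = Σ (x_i·y_{i+1} − x_{i+1}·y_i), indices taken mod 5.
Cross-terms: 14, 16, 0, -1, -4  ⇒  Σ = 25
Area = |Σ|/2 = 12.5.
Net area = 315 − 12.5 = 302.5.

302.5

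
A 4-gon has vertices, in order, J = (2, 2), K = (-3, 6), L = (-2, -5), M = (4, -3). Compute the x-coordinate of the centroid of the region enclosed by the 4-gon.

-1/15

Apply Gauss's area formula. First the cross-terms c_i = x_i·y_{i+1} − x_{i+1}·y_i:
  18, 27, 26, 14  ⇒  2A = 85, A = 42.5.
Then Σ (x_i + x_{i+1})·c_i = -17, so x̄ = -17 / (6·42.5) = -1/15.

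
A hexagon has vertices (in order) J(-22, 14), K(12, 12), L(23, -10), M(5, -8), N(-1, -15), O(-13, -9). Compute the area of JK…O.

Apply the surveyor's formula: 2A = Σ (x_i·y_{i+1} − x_{i+1}·y_i), indices taken mod 6.
Cross-terms: -432, -396, -134, -83, -186, -380  ⇒  Σ = -1611
Area = |Σ|/2 = 805.5.

805.5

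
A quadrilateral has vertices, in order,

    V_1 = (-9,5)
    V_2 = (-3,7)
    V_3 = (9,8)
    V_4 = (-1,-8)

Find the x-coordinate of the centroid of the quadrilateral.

-26/69

Apply Gauss's area formula. First the cross-terms c_i = x_i·y_{i+1} − x_{i+1}·y_i:
  -48, -87, -64, -77  ⇒  2A = -276, A = -138.
Then Σ (x_i + x_{i+1})·c_i = 312, so x̄ = 312 / (6·(-138)) = -26/69.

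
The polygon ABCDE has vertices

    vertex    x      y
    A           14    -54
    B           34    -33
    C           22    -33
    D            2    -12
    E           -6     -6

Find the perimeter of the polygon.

132

|AB| = √((20)² + (21)²) = √841 = 29
|BC| = √((-12)² + (0)²) = √144 = 12
|CD| = √((-20)² + (21)²) = √841 = 29
|DE| = √((-8)² + (6)²) = √100 = 10
|EA| = √((20)² + (-48)²) = √2704 = 52
Perimeter = 29 + 12 + 29 + 10 + 52 = 132.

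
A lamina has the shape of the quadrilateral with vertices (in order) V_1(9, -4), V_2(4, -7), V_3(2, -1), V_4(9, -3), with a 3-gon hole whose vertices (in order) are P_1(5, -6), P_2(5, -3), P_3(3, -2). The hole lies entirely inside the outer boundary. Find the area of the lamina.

Outer boundary:
Cross-terms: -47, 10, 3, -9  ⇒  Σ = -43
Area = |Σ|/2 = 21.5.
Hole:
Σ = (15) + (-1) + (-8) = 6
Area = |Σ|/2 = 3.
Net area = 21.5 − 3 = 18.5.

18.5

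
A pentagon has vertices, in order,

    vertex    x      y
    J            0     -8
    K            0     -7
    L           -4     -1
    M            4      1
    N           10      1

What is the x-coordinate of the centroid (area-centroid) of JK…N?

Apply Gauss's area formula. First the cross-terms c_i = x_i·y_{i+1} − x_{i+1}·y_i:
  0, -28, 0, -6, -80  ⇒  2A = -114, A = -57.
Then Σ (x_i + x_{i+1})·c_i = -772, so x̄ = -772 / (6·(-57)) = 386/171.

386/171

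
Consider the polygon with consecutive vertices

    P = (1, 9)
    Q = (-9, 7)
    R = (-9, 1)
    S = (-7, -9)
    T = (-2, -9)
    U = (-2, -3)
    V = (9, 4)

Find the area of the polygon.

179.5

Apply the shoelace (surveyor's) formula: 2A = Σ (x_i·y_{i+1} − x_{i+1}·y_i), indices taken mod 7.
P→Q: (1)(7) − (-9)(9) = 88
Q→R: (-9)(1) − (-9)(7) = 54
R→S: (-9)(-9) − (-7)(1) = 88
S→T: (-7)(-9) − (-2)(-9) = 45
T→U: (-2)(-3) − (-2)(-9) = -12
U→V: (-2)(4) − (9)(-3) = 19
V→P: (9)(9) − (1)(4) = 77
Σ = 359
Area = |Σ|/2 = 179.5.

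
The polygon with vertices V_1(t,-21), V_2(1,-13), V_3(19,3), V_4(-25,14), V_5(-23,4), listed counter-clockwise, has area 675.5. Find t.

The doubled signed area Σ (x_i y_{i+1} − x_{i+1} y_i) is linear in t.
With t=0 it equals 1317; the coefficient of t is -17 (from the two edges through V_1).
So -17·t + 1317 = 2·675.5 = 1351 ⇒ t = -2.

-2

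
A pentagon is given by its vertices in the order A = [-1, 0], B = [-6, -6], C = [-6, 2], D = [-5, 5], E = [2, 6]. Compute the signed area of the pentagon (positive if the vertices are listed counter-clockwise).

-48

Apply Gauss's area formula: 2A = Σ (x_i·y_{i+1} − x_{i+1}·y_i), indices taken mod 5.
Σ = (6) + (-48) + (-20) + (-40) + (6) = -96
Signed area = Σ/2 = -48 (negative ⇒ clockwise traversal).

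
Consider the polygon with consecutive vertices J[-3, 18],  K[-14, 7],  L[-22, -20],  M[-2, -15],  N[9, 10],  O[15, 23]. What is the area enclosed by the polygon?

733

Apply the shoelace (surveyor's) formula: 2A = Σ (x_i·y_{i+1} − x_{i+1}·y_i), indices taken mod 6.
Σ = (231) + (434) + (290) + (115) + (57) + (339) = 1466
Area = |Σ|/2 = 733.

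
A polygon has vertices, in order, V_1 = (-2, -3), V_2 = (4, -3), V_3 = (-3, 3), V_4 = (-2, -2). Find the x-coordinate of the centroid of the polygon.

-29/105

Apply the shoelace (surveyor's) formula. First the cross-terms c_i = x_i·y_{i+1} − x_{i+1}·y_i:
  18, 3, 12, 2  ⇒  2A = 35, A = 17.5.
Then Σ (x_i + x_{i+1})·c_i = -29, so x̄ = -29 / (6·17.5) = -29/105.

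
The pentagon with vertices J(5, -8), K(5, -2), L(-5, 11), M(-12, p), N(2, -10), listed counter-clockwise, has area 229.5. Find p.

-14

The doubled signed area Σ (x_i y_{i+1} − x_{i+1} y_i) is linear in p.
With p=0 it equals 361; the coefficient of p is -7 (from the two edges through M).
So -7·p + 361 = 2·229.5 = 459 ⇒ p = -14.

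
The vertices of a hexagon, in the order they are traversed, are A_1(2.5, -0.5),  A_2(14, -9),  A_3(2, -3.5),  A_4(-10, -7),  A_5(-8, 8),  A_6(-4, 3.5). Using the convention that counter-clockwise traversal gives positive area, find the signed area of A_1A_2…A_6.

-117.125

Σ = (-15.5) + (-31) + (-49) + (-136) + (4) + (-6.75) = -234.25
Signed area = Σ/2 = -117.125 (negative ⇒ clockwise traversal).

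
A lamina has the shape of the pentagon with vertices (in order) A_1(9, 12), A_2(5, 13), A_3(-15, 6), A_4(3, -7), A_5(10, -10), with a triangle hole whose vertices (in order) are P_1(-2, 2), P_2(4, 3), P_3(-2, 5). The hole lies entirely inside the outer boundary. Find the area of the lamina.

Outer boundary:
Apply the shoelace formula: 2A = Σ (x_i·y_{i+1} − x_{i+1}·y_i), indices taken mod 5.
Σ = (57) + (225) + (87) + (40) + (210) = 619
Area = |Σ|/2 = 309.5.
Hole:
Cross-terms: -14, 26, 6  ⇒  Σ = 18
Area = |Σ|/2 = 9.
Net area = 309.5 − 9 = 300.5.

300.5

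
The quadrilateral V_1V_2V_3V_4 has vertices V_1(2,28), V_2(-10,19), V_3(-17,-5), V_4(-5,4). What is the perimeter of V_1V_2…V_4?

80

|V_1V_2| = √((-12)² + (-9)²) = √225 = 15
|V_2V_3| = √((-7)² + (-24)²) = √625 = 25
|V_3V_4| = √((12)² + (9)²) = √225 = 15
|V_4V_1| = √((7)² + (24)²) = √625 = 25
Perimeter = 15 + 25 + 15 + 25 = 80.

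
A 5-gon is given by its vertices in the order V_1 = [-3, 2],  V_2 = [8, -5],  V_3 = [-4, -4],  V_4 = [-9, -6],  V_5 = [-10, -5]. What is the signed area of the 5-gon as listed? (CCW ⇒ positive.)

-57.5

Apply the shoelace formula: 2A = Σ (x_i·y_{i+1} − x_{i+1}·y_i), indices taken mod 5.
Σ = (-1) + (-52) + (-12) + (-15) + (-35) = -115
Signed area = Σ/2 = -57.5 (negative ⇒ clockwise traversal).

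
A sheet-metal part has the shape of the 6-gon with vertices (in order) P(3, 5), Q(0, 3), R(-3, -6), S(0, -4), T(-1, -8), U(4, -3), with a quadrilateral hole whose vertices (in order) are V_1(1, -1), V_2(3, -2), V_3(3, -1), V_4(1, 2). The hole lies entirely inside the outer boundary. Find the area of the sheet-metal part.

41

Outer boundary:
Apply the shoelace (surveyor's) formula: 2A = Σ (x_i·y_{i+1} − x_{i+1}·y_i), indices taken mod 6.
Σ = (9) + (9) + (12) + (-4) + (35) + (29) = 90
Area = |Σ|/2 = 45.
Hole:
Σ = (1) + (3) + (7) + (-3) = 8
Area = |Σ|/2 = 4.
Net area = 45 − 4 = 41.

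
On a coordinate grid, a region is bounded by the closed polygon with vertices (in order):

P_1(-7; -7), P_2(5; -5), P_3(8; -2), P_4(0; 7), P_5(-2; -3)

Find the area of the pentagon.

Apply the surveyor's formula: 2A = Σ (x_i·y_{i+1} − x_{i+1}·y_i), indices taken mod 5.
Cross-terms: 70, 30, 56, 14, -7  ⇒  Σ = 163
Area = |Σ|/2 = 81.5.

81.5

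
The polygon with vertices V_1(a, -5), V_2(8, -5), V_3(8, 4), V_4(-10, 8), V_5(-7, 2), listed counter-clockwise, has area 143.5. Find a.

0

Write out the shoelace sum; only the two edges meeting at V_1 involve a:
2·Area = [((-7)·(-5) − a·2) + (a·(-5) − 8·(-5))] + 212
       = -7·a + 287 = 287
⇒ a = 0.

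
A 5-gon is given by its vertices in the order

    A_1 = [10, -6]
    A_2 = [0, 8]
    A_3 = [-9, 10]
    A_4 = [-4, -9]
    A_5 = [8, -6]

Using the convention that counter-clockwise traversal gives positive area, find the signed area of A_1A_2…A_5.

Cross-terms: 80, 72, 121, 96, 12  ⇒  Σ = 381
Signed area = Σ/2 = 190.5 (positive ⇒ counter-clockwise traversal).

190.5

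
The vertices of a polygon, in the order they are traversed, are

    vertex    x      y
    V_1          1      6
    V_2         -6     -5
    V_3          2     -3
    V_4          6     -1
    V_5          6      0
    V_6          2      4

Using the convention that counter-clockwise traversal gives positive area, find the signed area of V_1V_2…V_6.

56.5

Apply the shoelace (surveyor's) formula: 2A = Σ (x_i·y_{i+1} − x_{i+1}·y_i), indices taken mod 6.
Cross-terms: 31, 28, 16, 6, 24, 8  ⇒  Σ = 113
Signed area = Σ/2 = 56.5 (positive ⇒ counter-clockwise traversal).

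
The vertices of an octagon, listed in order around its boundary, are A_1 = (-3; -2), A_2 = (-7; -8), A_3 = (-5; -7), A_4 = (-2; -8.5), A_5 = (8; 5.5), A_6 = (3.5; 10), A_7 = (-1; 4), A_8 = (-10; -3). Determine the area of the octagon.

121.625

Σ = (10) + (9) + (28.5) + (57) + (60.75) + (24) + (43) + (11) = 243.25
Area = |Σ|/2 = 121.625.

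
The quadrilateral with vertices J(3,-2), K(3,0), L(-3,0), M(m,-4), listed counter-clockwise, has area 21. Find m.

Write out the shoelace sum; only the two edges meeting at M involve m:
2·Area = [((-3)·(-4) − m·0) + (m·(-2) − 3·(-4))] + 6
       = -2·m + 30 = 42
⇒ m = -6.

-6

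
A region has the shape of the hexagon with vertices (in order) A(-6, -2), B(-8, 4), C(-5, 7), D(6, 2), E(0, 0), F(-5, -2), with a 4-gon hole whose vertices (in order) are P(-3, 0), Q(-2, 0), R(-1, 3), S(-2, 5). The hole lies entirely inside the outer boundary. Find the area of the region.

60

Outer boundary:
A→B: (-6)(4) − (-8)(-2) = -40
B→C: (-8)(7) − (-5)(4) = -36
C→D: (-5)(2) − (6)(7) = -52
D→E: (6)(0) − (0)(2) = 0
E→F: (0)(-2) − (-5)(0) = 0
F→A: (-5)(-2) − (-6)(-2) = -2
Σ = -130
Area = |Σ|/2 = 65.
Hole:
Σ = (0) + (-6) + (1) + (15) = 10
Area = |Σ|/2 = 5.
Net area = 65 − 5 = 60.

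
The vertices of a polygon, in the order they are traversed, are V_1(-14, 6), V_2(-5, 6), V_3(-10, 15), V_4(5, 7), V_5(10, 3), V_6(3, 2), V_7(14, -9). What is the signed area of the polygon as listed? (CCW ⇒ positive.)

Σ = (-54) + (-15) + (-145) + (-55) + (11) + (-55) + (-42) = -355
Signed area = Σ/2 = -177.5 (negative ⇒ clockwise traversal).

-177.5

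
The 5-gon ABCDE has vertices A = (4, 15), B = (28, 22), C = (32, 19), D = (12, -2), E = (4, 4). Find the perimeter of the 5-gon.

|AB| = √((24)² + (7)²) = √625 = 25
|BC| = √((4)² + (-3)²) = √25 = 5
|CD| = √((-20)² + (-21)²) = √841 = 29
|DE| = √((-8)² + (6)²) = √100 = 10
|EA| = √((0)² + (11)²) = √121 = 11
Perimeter = 25 + 5 + 29 + 10 + 11 = 80.

80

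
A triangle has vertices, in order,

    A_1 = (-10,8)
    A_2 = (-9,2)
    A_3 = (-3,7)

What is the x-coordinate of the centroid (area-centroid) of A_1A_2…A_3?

Apply the shoelace formula. First the cross-terms c_i = x_i·y_{i+1} − x_{i+1}·y_i:
  52, -57, 46  ⇒  2A = 41, A = 20.5.
Then Σ (x_i + x_{i+1})·c_i = -902, so x̄ = -902 / (6·20.5) = -22/3.

-22/3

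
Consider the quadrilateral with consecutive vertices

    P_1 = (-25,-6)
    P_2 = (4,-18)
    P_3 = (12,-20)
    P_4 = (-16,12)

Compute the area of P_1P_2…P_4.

Σ = (474) + (136) + (-176) + (396) = 830
Area = |Σ|/2 = 415.

415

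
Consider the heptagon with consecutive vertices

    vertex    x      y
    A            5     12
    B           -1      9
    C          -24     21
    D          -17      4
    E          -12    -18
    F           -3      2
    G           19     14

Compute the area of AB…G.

Apply the shoelace (surveyor's) formula: 2A = Σ (x_i·y_{i+1} − x_{i+1}·y_i), indices taken mod 7.
A→B: (5)(9) − (-1)(12) = 57
B→C: (-1)(21) − (-24)(9) = 195
C→D: (-24)(4) − (-17)(21) = 261
D→E: (-17)(-18) − (-12)(4) = 354
E→F: (-12)(2) − (-3)(-18) = -78
F→G: (-3)(14) − (19)(2) = -80
G→A: (19)(12) − (5)(14) = 158
Σ = 867
Area = |Σ|/2 = 433.5.

433.5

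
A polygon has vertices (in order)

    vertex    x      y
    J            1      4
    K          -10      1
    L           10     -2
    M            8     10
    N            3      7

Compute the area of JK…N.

Cross-terms: 41, 10, 116, 26, 5  ⇒  Σ = 198
Area = |Σ|/2 = 99.

99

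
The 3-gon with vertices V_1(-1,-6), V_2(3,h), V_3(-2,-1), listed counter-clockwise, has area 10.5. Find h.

-5

Write out the shoelace sum; only the two edges meeting at V_2 involve h:
2·Area = [((-1)·h − 3·(-6)) + (3·(-1) − (-2)·h)] + 11
       = 1·h + 26 = 21
⇒ h = -5.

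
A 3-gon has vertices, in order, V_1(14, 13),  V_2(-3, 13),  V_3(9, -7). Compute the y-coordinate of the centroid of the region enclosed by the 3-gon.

Apply Gauss's area formula. First the cross-terms c_i = x_i·y_{i+1} − x_{i+1}·y_i:
  221, -96, 215  ⇒  2A = 340, A = 170.
Then Σ (y_i + y_{i+1})·c_i = 6460, so ȳ = 6460 / (6·170) = 19/3.

19/3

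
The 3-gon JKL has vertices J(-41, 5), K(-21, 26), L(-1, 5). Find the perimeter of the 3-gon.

|JK| = √((20)² + (21)²) = √841 = 29
|KL| = √((20)² + (-21)²) = √841 = 29
|LJ| = √((-40)² + (0)²) = √1600 = 40
Perimeter = 29 + 29 + 40 = 98.

98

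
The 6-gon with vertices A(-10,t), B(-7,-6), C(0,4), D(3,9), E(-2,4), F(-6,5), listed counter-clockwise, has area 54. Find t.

The doubled signed area Σ (x_i y_{i+1} − x_{i+1} y_i) is linear in t.
With t=0 it equals 114; the coefficient of t is 1 (from the two edges through A).
So 1·t + 114 = 2·54 = 108 ⇒ t = -6.

-6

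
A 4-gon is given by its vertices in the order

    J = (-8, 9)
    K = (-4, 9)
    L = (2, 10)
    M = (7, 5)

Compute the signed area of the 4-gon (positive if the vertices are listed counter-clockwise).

-25.5

J→K: (-8)(9) − (-4)(9) = -36
K→L: (-4)(10) − (2)(9) = -58
L→M: (2)(5) − (7)(10) = -60
M→J: (7)(9) − (-8)(5) = 103
Σ = -51
Signed area = Σ/2 = -25.5 (negative ⇒ clockwise traversal).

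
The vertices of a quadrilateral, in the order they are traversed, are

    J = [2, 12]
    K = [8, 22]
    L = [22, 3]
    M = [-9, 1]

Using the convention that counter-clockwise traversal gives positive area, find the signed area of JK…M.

Apply the shoelace formula: 2A = Σ (x_i·y_{i+1} − x_{i+1}·y_i), indices taken mod 4.
Σ = (-52) + (-460) + (49) + (-110) = -573
Signed area = Σ/2 = -286.5 (negative ⇒ clockwise traversal).

-286.5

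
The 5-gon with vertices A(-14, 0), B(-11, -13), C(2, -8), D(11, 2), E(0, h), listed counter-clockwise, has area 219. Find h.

2

The doubled signed area Σ (x_i y_{i+1} − x_{i+1} y_i) is linear in h.
With h=0 it equals 388; the coefficient of h is 25 (from the two edges through E).
So 25·h + 388 = 2·219 = 438 ⇒ h = 2.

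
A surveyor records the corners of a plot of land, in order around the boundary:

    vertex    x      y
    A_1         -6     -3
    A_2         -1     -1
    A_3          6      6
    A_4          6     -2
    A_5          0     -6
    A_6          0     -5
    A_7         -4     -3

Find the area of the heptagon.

Apply the surveyor's formula: 2A = Σ (x_i·y_{i+1} − x_{i+1}·y_i), indices taken mod 7.
Σ = (3) + (0) + (-48) + (-36) + (0) + (-20) + (-6) = -107
Area = |Σ|/2 = 53.5.

53.5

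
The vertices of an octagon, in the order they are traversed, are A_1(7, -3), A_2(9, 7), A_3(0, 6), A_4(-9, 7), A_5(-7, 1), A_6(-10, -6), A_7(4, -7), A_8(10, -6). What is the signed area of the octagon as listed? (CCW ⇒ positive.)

Cross-terms: 76, 54, 54, 40, 52, 94, 46, 12  ⇒  Σ = 428
Signed area = Σ/2 = 214 (positive ⇒ counter-clockwise traversal).

214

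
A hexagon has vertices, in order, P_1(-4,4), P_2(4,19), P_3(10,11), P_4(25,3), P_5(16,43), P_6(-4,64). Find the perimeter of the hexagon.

|P_1P_2| = √((8)² + (15)²) = √289 = 17
|P_2P_3| = √((6)² + (-8)²) = √100 = 10
|P_3P_4| = √((15)² + (-8)²) = √289 = 17
|P_4P_5| = √((-9)² + (40)²) = √1681 = 41
|P_5P_6| = √((-20)² + (21)²) = √841 = 29
|P_6P_1| = √((0)² + (-60)²) = √3600 = 60
Perimeter = 17 + 10 + 17 + 41 + 29 + 60 = 174.

174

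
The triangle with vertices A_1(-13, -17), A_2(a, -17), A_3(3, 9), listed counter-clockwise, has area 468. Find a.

Write out the shoelace sum; only the two edges meeting at A_2 involve a:
2·Area = [((-13)·(-17) − a·(-17)) + (a·9 − 3·(-17))] + 66
       = 26·a + 338 = 936
⇒ a = 23.

23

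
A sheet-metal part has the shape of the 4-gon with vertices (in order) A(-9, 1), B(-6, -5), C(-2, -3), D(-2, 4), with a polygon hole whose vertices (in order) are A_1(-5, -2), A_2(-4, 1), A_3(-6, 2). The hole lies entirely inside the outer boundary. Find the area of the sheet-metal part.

36

Outer boundary:
Apply the surveyor's formula: 2A = Σ (x_i·y_{i+1} − x_{i+1}·y_i), indices taken mod 4.
A→B: (-9)(-5) − (-6)(1) = 51
B→C: (-6)(-3) − (-2)(-5) = 8
C→D: (-2)(4) − (-2)(-3) = -14
D→A: (-2)(1) − (-9)(4) = 34
Σ = 79
Area = |Σ|/2 = 39.5.
Hole:
A_1→A_2: (-5)(1) − (-4)(-2) = -13
A_2→A_3: (-4)(2) − (-6)(1) = -2
A_3→A_1: (-6)(-2) − (-5)(2) = 22
Σ = 7
Area = |Σ|/2 = 3.5.
Net area = 39.5 − 3.5 = 36.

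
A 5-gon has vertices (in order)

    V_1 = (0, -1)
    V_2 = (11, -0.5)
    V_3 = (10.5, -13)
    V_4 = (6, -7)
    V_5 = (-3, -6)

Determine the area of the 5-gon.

Σ = (11) + (-137.75) + (4.5) + (-57) + (3) = -176.25
Area = |Σ|/2 = 88.125.

88.125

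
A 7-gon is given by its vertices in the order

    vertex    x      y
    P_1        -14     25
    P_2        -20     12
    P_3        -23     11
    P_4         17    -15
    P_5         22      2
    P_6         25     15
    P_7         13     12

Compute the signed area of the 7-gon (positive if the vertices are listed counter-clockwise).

Σ = (332) + (56) + (158) + (364) + (280) + (105) + (493) = 1788
Signed area = Σ/2 = 894 (positive ⇒ counter-clockwise traversal).

894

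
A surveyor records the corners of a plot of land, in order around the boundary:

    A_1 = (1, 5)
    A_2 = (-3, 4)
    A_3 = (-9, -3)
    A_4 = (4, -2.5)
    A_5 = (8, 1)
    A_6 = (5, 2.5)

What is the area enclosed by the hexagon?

A_1→A_2: (1)(4) − (-3)(5) = 19
A_2→A_3: (-3)(-3) − (-9)(4) = 45
A_3→A_4: (-9)(-2.5) − (4)(-3) = 34.5
A_4→A_5: (4)(1) − (8)(-2.5) = 24
A_5→A_6: (8)(2.5) − (5)(1) = 15
A_6→A_1: (5)(5) − (1)(2.5) = 22.5
Σ = 160
Area = |Σ|/2 = 80.

80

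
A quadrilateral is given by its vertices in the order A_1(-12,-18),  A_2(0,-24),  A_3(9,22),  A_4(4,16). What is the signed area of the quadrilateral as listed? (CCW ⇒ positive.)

340

Apply the shoelace (surveyor's) formula: 2A = Σ (x_i·y_{i+1} − x_{i+1}·y_i), indices taken mod 4.
Σ = (288) + (216) + (56) + (120) = 680
Signed area = Σ/2 = 340 (positive ⇒ counter-clockwise traversal).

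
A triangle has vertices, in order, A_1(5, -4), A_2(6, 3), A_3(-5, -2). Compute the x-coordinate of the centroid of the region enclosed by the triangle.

Apply Gauss's area formula. First the cross-terms c_i = x_i·y_{i+1} − x_{i+1}·y_i:
  39, 3, 30  ⇒  2A = 72, A = 36.
Then Σ (x_i + x_{i+1})·c_i = 432, so x̄ = 432 / (6·36) = 2.

2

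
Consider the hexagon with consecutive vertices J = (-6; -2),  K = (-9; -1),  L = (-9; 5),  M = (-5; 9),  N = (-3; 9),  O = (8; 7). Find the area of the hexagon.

103.5

J→K: (-6)(-1) − (-9)(-2) = -12
K→L: (-9)(5) − (-9)(-1) = -54
L→M: (-9)(9) − (-5)(5) = -56
M→N: (-5)(9) − (-3)(9) = -18
N→O: (-3)(7) − (8)(9) = -93
O→J: (8)(-2) − (-6)(7) = 26
Σ = -207
Area = |Σ|/2 = 103.5.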